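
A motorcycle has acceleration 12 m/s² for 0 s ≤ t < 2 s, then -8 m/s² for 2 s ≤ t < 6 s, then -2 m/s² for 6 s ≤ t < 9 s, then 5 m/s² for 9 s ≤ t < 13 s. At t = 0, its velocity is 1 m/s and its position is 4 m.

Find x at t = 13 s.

On each constant-a segment, Δv = aΔt and Δx = v₀Δt + ½aΔt²; chain segment to segment.
0–2 s: v starts 1 m/s; Δx = 1·2 + ½·12·2² = 26 m; v ends 25 m/s.
2–6 s: v starts 25 m/s; Δx = 25·4 + ½·-8·4² = 36 m; v ends -7 m/s.
6–9 s: v starts -7 m/s; Δx = -7·3 + ½·-2·3² = -30 m; v ends -13 m/s.
9–13 s: v starts -13 m/s; Δx = -13·4 + ½·5·4² = -12 m; v ends 7 m/s.
x(13) = 4 + Σ Δx = 24 m.

24 m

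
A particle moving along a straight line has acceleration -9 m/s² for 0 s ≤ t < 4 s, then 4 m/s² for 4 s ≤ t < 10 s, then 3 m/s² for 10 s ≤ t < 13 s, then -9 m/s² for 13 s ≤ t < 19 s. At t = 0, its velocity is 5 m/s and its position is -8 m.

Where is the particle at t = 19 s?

On each constant-a segment, Δv = aΔt and Δx = v₀Δt + ½aΔt²; chain segment to segment.
0–4 s: v starts 5 m/s; Δx = 5·4 + ½·-9·4² = -52 m; v ends -31 m/s.
4–10 s: v starts -31 m/s; Δx = -31·6 + ½·4·6² = -114 m; v ends -7 m/s.
10–13 s: v starts -7 m/s; Δx = -7·3 + ½·3·3² = -7.5 m; v ends 2 m/s.
13–19 s: v starts 2 m/s; Δx = 2·6 + ½·-9·6² = -150 m; v ends -52 m/s.
x(19) = -8 + Σ Δx = -331.5 m.

-331.5 m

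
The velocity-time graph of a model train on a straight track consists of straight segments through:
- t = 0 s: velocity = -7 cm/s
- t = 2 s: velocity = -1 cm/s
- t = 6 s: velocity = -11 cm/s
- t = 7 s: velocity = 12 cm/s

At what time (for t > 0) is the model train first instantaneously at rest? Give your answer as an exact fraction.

t = 149/23 s

v changes sign on 6–7 s (from -11 to 12); the graph is linear there, so v = 0 at t = 6 + (11)·(7 − 6)/(12 − -11) = 149/23 s.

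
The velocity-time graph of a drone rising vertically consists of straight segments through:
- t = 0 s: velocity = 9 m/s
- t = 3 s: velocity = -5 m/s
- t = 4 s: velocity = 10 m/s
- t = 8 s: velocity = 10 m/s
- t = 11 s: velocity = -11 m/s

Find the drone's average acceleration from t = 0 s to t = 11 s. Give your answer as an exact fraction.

Average acceleration = Δv/Δt = (-11 − 9)/(11 − 0) = -20/11 m/s².

-20/11 m/s²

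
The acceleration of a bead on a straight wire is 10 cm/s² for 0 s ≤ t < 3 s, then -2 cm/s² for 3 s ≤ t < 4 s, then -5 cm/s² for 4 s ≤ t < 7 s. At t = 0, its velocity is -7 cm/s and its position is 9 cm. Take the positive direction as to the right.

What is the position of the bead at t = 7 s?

On each constant-a segment, Δv = aΔt and Δx = v₀Δt + ½aΔt²; chain segment to segment.
0–3 s: v starts -7 cm/s; Δx = -7·3 + ½·10·3² = 24 cm; v ends 23 cm/s.
3–4 s: v starts 23 cm/s; Δx = 23·1 + ½·-2·1² = 22 cm; v ends 21 cm/s.
4–7 s: v starts 21 cm/s; Δx = 21·3 + ½·-5·3² = 40.5 cm; v ends 6 cm/s.
x(7) = 9 + Σ Δx = 95.5 cm.

95.5 cm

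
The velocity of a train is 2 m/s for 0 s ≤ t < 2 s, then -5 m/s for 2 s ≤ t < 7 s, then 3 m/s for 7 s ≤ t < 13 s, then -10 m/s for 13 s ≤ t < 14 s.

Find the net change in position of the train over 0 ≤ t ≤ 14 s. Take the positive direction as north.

-13 m

Displacement is the signed area under the v-t curve.
0–2 s: 2 × 2 = 4 m
2–7 s: -5 × 5 = -25 m
7–13 s: 3 × 6 = 18 m
13–14 s: -10 × 1 = -10 m
Net displacement = -13 m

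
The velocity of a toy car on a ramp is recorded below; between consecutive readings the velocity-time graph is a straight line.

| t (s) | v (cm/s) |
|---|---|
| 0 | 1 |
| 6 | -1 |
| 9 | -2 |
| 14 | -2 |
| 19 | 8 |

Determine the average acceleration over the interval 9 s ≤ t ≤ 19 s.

Average acceleration = Δv/Δt = (8 − -2)/(19 − 9) = 1 cm/s².

1 cm/s²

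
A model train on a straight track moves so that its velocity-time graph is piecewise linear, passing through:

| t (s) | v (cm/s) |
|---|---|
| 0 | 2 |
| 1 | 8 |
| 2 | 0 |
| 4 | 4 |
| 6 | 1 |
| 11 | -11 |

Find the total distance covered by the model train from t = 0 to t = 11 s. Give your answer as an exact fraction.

521/12 cm

Total distance travelled is ∫|v| dt — sum the magnitudes of each area piece.
0–1 s: |½(2 + 8)(1)| = 5 cm
1–2 s: |½(8 + 0)(1)| = 4 cm
2–4 s: |½(0 + 4)(2)| = 4 cm
4–6 s: |½(4 + 1)(2)| = 5 cm
6–11 s: v = 0 at t = 77/12 s; triangle areas 5/24 + 605/24 = 305/12 cm
Total distance = 521/12 cm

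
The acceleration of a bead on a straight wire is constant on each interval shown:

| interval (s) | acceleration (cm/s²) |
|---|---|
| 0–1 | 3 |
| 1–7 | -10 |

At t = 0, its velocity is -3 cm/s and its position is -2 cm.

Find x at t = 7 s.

-183.5 cm

On each constant-a segment, Δv = aΔt and Δx = v₀Δt + ½aΔt²; chain segment to segment.
0–1 s: v starts -3 cm/s; Δx = -3·1 + ½·3·1² = -1.5 cm; v ends 0 cm/s.
1–7 s: v starts 0 cm/s; Δx = 0·6 + ½·-10·6² = -180 cm; v ends -60 cm/s.
x(7) = -2 + Σ Δx = -183.5 cm.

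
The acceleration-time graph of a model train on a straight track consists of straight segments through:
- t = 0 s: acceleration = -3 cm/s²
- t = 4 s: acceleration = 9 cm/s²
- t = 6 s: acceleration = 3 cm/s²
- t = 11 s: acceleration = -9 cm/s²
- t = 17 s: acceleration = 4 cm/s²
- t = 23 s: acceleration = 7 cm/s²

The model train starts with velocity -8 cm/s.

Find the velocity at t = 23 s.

19 cm/s

Δv equals the area under the a-t graph; then v = v₀ + Δv.
0–4 s: ½(-3 + 9)(4) = 12 cm/s
4–6 s: ½(9 + 3)(2) = 12 cm/s
6–11 s: ½(3 + -9)(5) = -15 cm/s
11–17 s: ½(-9 + 4)(6) = -15 cm/s
17–23 s: ½(4 + 7)(6) = 33 cm/s
Δv = 27 cm/s, so v(23) = -8 + (27) = 19 cm/s.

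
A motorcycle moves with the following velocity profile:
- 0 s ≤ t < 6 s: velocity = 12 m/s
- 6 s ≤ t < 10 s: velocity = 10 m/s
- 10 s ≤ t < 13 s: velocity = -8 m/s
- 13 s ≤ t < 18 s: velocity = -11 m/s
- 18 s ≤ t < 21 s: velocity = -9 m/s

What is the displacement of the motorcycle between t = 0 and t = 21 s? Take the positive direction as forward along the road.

Displacement is the signed area under the v-t curve.
0–6 s: 12 × 6 = 72 m
6–10 s: 10 × 4 = 40 m
10–13 s: -8 × 3 = -24 m
13–18 s: -11 × 5 = -55 m
18–21 s: -9 × 3 = -27 m
Net displacement = 6 m

6 m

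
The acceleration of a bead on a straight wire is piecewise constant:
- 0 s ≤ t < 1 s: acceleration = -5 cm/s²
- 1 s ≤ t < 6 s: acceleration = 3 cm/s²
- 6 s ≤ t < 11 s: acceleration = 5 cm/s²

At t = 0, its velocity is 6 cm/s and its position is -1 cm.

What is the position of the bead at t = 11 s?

On each constant-a segment, Δv = aΔt and Δx = v₀Δt + ½aΔt²; chain segment to segment.
0–1 s: v starts 6 cm/s; Δx = 6·1 + ½·-5·1² = 3.5 cm; v ends 1 cm/s.
1–6 s: v starts 1 cm/s; Δx = 1·5 + ½·3·5² = 42.5 cm; v ends 16 cm/s.
6–11 s: v starts 16 cm/s; Δx = 16·5 + ½·5·5² = 142.5 cm; v ends 41 cm/s.
x(11) = -1 + Σ Δx = 187.5 cm.

187.5 cm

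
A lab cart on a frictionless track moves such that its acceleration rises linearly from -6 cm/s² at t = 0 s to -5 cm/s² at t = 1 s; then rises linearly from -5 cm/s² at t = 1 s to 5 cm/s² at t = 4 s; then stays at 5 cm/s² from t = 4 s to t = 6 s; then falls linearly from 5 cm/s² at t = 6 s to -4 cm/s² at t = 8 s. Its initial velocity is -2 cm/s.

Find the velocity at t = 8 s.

3.5 cm/s

Δv equals the area under the a-t graph; then v = v₀ + Δv.
0–1 s: ½(-6 + -5)(1) = -5.5 cm/s
1–4 s: ½(-5 + 5)(3) = 0 cm/s
4–6 s: 5 × 2 = 10 cm/s
6–8 s: ½(5 + -4)(2) = 1 cm/s
Δv = 5.5 cm/s, so v(8) = -2 + (5.5) = 3.5 cm/s.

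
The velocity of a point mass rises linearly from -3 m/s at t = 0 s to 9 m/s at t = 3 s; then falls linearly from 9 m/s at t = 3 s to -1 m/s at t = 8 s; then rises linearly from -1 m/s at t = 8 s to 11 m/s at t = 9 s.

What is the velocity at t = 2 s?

On 0–3 s the graph is linear from -3 to 9 m/s: v(2) = -3 + (9 − -3)·(2 − 0)/(3 − 0) = 5 m/s.

5 m/s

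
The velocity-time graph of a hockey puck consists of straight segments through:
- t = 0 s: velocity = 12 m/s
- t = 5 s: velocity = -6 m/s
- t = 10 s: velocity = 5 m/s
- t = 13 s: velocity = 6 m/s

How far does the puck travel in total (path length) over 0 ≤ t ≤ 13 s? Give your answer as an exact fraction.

Distance (not displacement) is the total path length: add the absolute areas under v-t.
0–5 s: v = 0 at t = 10/3 s; triangle areas 20 + 5 = 25 m
5–10 s: v = 0 at t = 85/11 s; triangle areas 90/11 + 125/22 = 305/22 m
10–13 s: |½(5 + 6)(3)| = 16.5 m
Total distance = 609/11 m

609/11 m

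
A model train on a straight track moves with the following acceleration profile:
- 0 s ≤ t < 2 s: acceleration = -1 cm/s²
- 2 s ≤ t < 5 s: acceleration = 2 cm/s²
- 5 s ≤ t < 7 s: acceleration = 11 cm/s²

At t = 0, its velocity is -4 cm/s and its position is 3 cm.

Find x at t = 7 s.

6 cm

On each constant-a segment, Δv = aΔt and Δx = v₀Δt + ½aΔt²; chain segment to segment.
0–2 s: v starts -4 cm/s; Δx = -4·2 + ½·-1·2² = -10 cm; v ends -6 cm/s.
2–5 s: v starts -6 cm/s; Δx = -6·3 + ½·2·3² = -9 cm; v ends 0 cm/s.
5–7 s: v starts 0 cm/s; Δx = 0·2 + ½·11·2² = 22 cm; v ends 22 cm/s.
x(7) = 3 + Σ Δx = 6 cm.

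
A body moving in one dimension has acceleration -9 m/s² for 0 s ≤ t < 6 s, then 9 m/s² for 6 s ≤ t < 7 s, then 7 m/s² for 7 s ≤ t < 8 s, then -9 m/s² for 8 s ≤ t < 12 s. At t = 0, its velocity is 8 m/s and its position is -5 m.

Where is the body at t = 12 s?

-386 m

On each constant-a segment, Δv = aΔt and Δx = v₀Δt + ½aΔt²; chain segment to segment.
0–6 s: v starts 8 m/s; Δx = 8·6 + ½·-9·6² = -114 m; v ends -46 m/s.
6–7 s: v starts -46 m/s; Δx = -46·1 + ½·9·1² = -41.5 m; v ends -37 m/s.
7–8 s: v starts -37 m/s; Δx = -37·1 + ½·7·1² = -33.5 m; v ends -30 m/s.
8–12 s: v starts -30 m/s; Δx = -30·4 + ½·-9·4² = -192 m; v ends -66 m/s.
x(12) = -5 + Σ Δx = -386 m.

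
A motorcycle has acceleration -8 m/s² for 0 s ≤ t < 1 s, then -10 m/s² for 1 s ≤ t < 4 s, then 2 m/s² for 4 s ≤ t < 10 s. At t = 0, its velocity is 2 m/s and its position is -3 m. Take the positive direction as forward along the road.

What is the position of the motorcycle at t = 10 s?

On each constant-a segment, Δv = aΔt and Δx = v₀Δt + ½aΔt²; chain segment to segment.
0–1 s: v starts 2 m/s; Δx = 2·1 + ½·-8·1² = -2 m; v ends -6 m/s.
1–4 s: v starts -6 m/s; Δx = -6·3 + ½·-10·3² = -63 m; v ends -36 m/s.
4–10 s: v starts -36 m/s; Δx = -36·6 + ½·2·6² = -180 m; v ends -24 m/s.
x(10) = -3 + Σ Δx = -248 m.

-248 m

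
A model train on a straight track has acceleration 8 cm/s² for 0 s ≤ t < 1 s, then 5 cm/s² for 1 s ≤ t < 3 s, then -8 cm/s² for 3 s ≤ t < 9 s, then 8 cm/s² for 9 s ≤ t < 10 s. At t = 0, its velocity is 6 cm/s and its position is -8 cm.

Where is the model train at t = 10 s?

On each constant-a segment, Δv = aΔt and Δx = v₀Δt + ½aΔt²; chain segment to segment.
0–1 s: v starts 6 cm/s; Δx = 6·1 + ½·8·1² = 10 cm; v ends 14 cm/s.
1–3 s: v starts 14 cm/s; Δx = 14·2 + ½·5·2² = 38 cm; v ends 24 cm/s.
3–9 s: v starts 24 cm/s; Δx = 24·6 + ½·-8·6² = 0 cm; v ends -24 cm/s.
9–10 s: v starts -24 cm/s; Δx = -24·1 + ½·8·1² = -20 cm; v ends -16 cm/s.
x(10) = -8 + Σ Δx = 20 cm.

20 cm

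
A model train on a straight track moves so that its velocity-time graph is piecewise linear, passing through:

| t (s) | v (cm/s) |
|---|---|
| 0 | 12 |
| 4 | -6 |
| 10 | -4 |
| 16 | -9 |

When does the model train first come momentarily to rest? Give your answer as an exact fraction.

v changes sign on 0–4 s (from 12 to -6); the graph is linear there, so v = 0 at t = 0 + (-12)·(4 − 0)/(-6 − 12) = 8/3 s.

t = 8/3 s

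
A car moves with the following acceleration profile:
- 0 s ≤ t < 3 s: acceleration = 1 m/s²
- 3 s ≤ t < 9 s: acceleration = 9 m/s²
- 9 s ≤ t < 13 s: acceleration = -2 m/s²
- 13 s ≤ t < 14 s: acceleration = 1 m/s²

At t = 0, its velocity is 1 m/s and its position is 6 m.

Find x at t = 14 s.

On each constant-a segment, Δv = aΔt and Δx = v₀Δt + ½aΔt²; chain segment to segment.
0–3 s: v starts 1 m/s; Δx = 1·3 + ½·1·3² = 7.5 m; v ends 4 m/s.
3–9 s: v starts 4 m/s; Δx = 4·6 + ½·9·6² = 186 m; v ends 58 m/s.
9–13 s: v starts 58 m/s; Δx = 58·4 + ½·-2·4² = 216 m; v ends 50 m/s.
13–14 s: v starts 50 m/s; Δx = 50·1 + ½·1·1² = 50.5 m; v ends 51 m/s.
x(14) = 6 + Σ Δx = 466 m.

466 m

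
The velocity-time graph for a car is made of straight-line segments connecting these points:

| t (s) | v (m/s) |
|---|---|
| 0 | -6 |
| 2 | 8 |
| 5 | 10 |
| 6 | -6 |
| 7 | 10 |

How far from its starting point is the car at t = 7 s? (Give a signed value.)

33 m

Net displacement equals the area under the velocity-time graph (areas below the axis count negative).
0–2 s: ½(-6 + 8)(2) = 2 m
2–5 s: ½(8 + 10)(3) = 27 m
5–6 s: ½(10 + -6)(1) = 2 m
6–7 s: ½(-6 + 10)(1) = 2 m
Net displacement = 33 m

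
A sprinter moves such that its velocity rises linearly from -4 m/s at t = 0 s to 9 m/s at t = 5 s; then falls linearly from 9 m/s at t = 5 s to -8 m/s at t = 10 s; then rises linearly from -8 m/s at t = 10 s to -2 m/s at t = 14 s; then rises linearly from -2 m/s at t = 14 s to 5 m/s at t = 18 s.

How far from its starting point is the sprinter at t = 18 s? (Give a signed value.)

1 m

Net displacement equals the area under the velocity-time graph (areas below the axis count negative).
0–5 s: ½(-4 + 9)(5) = 12.5 m
5–10 s: ½(9 + -8)(5) = 2.5 m
10–14 s: ½(-8 + -2)(4) = -20 m
14–18 s: ½(-2 + 5)(4) = 6 m
Net displacement = 1 m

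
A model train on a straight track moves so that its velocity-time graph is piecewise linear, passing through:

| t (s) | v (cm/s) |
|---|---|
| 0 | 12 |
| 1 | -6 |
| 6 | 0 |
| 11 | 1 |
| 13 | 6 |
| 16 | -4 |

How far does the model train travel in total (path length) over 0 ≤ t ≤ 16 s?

Total distance travelled is ∫|v| dt — sum the magnitudes of each area piece.
0–1 s: v = 0 at t = 2/3 s; triangle areas 4 + 1 = 5 cm
1–6 s: |½(-6 + 0)(5)| = 15 cm
6–11 s: |½(0 + 1)(5)| = 2.5 cm
11–13 s: |½(1 + 6)(2)| = 7 cm
13–16 s: v = 0 at t = 14.8 s; triangle areas 5.4 + 2.4 = 7.8 cm
Total distance = 37.3 cm

37.3 cm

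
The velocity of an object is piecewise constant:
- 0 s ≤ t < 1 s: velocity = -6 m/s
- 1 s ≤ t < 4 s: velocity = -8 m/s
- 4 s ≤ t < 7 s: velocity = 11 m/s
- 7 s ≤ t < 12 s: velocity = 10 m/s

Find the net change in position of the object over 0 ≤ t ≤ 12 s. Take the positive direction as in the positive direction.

53 m

Displacement is the signed area under the v-t curve.
0–1 s: -6 × 1 = -6 m
1–4 s: -8 × 3 = -24 m
4–7 s: 11 × 3 = 33 m
7–12 s: 10 × 5 = 50 m
Net displacement = 53 m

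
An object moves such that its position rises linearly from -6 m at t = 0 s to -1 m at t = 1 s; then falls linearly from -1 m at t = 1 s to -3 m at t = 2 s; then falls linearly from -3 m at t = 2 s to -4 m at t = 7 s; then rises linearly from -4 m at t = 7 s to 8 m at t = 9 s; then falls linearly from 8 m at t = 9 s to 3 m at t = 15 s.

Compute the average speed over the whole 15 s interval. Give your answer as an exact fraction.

Average speed = (total path length)/(elapsed time); on a piecewise-linear x-t graph the path length is Σ|Δx|.
0–1 s: |Δx| = |-1 − -6| = 5 m
1–2 s: |Δx| = |-3 − -1| = 2 m
2–7 s: |Δx| = |-4 − -3| = 1 m
7–9 s: |Δx| = |8 − -4| = 12 m
9–15 s: |Δx| = |3 − 8| = 5 m
Total path = 25 m; average speed = 25/15 = 5/3 m/s.

5/3 m/s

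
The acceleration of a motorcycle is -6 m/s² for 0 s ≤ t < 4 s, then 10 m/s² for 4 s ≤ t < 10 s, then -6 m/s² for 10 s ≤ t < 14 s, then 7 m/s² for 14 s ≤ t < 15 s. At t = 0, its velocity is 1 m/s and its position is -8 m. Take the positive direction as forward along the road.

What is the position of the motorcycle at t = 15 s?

On each constant-a segment, Δv = aΔt and Δx = v₀Δt + ½aΔt²; chain segment to segment.
0–4 s: v starts 1 m/s; Δx = 1·4 + ½·-6·4² = -44 m; v ends -23 m/s.
4–10 s: v starts -23 m/s; Δx = -23·6 + ½·10·6² = 42 m; v ends 37 m/s.
10–14 s: v starts 37 m/s; Δx = 37·4 + ½·-6·4² = 100 m; v ends 13 m/s.
14–15 s: v starts 13 m/s; Δx = 13·1 + ½·7·1² = 16.5 m; v ends 20 m/s.
x(15) = -8 + Σ Δx = 106.5 m.

106.5 m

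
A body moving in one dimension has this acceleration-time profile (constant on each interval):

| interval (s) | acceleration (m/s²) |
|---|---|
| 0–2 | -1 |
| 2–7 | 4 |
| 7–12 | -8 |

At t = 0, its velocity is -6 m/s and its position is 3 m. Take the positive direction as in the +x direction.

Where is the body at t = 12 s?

On each constant-a segment, Δv = aΔt and Δx = v₀Δt + ½aΔt²; chain segment to segment.
0–2 s: v starts -6 m/s; Δx = -6·2 + ½·-1·2² = -14 m; v ends -8 m/s.
2–7 s: v starts -8 m/s; Δx = -8·5 + ½·4·5² = 10 m; v ends 12 m/s.
7–12 s: v starts 12 m/s; Δx = 12·5 + ½·-8·5² = -40 m; v ends -28 m/s.
x(12) = 3 + Σ Δx = -41 m.

-41 m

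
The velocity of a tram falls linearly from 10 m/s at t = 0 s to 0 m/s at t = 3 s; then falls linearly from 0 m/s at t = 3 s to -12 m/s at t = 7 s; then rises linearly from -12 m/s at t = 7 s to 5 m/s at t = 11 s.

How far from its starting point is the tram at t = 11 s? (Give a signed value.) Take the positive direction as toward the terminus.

-23 m

Displacement is the signed area under the v-t curve.
0–3 s: ½(10 + 0)(3) = 15 m
3–7 s: ½(0 + -12)(4) = -24 m
7–11 s: ½(-12 + 5)(4) = -14 m
Net displacement = -23 m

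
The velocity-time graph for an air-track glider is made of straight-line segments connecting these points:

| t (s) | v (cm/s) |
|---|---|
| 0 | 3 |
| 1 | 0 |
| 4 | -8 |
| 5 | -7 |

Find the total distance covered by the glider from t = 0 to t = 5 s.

Distance (not displacement) is the total path length: add the absolute areas under v-t.
0–1 s: |½(3 + 0)(1)| = 1.5 cm
1–4 s: |½(0 + -8)(3)| = 12 cm
4–5 s: |½(-8 + -7)(1)| = 7.5 cm
Total distance = 21 cm

21 cm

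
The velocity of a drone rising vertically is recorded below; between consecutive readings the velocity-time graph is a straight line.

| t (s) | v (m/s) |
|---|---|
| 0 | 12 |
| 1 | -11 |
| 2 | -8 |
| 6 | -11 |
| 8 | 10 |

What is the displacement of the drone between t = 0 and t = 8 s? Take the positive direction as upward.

Displacement is the signed area under the v-t curve.
0–1 s: ½(12 + -11)(1) = 0.5 m
1–2 s: ½(-11 + -8)(1) = -9.5 m
2–6 s: ½(-8 + -11)(4) = -38 m
6–8 s: ½(-11 + 10)(2) = -1 m
Net displacement = -48 m

-48 m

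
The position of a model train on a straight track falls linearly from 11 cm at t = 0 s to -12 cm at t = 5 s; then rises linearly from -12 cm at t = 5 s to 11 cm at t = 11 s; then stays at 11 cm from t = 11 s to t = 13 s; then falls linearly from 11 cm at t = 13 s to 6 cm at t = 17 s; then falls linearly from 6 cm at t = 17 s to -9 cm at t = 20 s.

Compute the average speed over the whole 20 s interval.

Average speed = (total path length)/(elapsed time); on a piecewise-linear x-t graph the path length is Σ|Δx|.
0–5 s: |Δx| = |-12 − 11| = 23 cm
5–11 s: |Δx| = |11 − -12| = 23 cm
11–13 s: |Δx| = |11 − 11| = 0 cm
13–17 s: |Δx| = |6 − 11| = 5 cm
17–20 s: |Δx| = |-9 − 6| = 15 cm
Total path = 66 cm; average speed = 66/20 = 3.3 cm/s.

3.3 cm/s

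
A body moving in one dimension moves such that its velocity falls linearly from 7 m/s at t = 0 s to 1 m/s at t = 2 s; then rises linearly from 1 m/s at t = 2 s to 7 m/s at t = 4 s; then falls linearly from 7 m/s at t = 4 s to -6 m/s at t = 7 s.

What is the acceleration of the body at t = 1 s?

-3 m/s²

Acceleration is the slope of the v-t graph on 0–2 s: (1 − 7)/(2 − 0) = -3 m/s².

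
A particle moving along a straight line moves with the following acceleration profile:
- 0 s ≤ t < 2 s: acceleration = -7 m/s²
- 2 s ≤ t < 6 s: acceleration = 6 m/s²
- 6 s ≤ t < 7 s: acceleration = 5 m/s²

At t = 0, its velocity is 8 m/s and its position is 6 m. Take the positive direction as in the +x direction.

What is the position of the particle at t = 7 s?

On each constant-a segment, Δv = aΔt and Δx = v₀Δt + ½aΔt²; chain segment to segment.
0–2 s: v starts 8 m/s; Δx = 8·2 + ½·-7·2² = 2 m; v ends -6 m/s.
2–6 s: v starts -6 m/s; Δx = -6·4 + ½·6·4² = 24 m; v ends 18 m/s.
6–7 s: v starts 18 m/s; Δx = 18·1 + ½·5·1² = 20.5 m; v ends 23 m/s.
x(7) = 6 + Σ Δx = 52.5 m.

52.5 m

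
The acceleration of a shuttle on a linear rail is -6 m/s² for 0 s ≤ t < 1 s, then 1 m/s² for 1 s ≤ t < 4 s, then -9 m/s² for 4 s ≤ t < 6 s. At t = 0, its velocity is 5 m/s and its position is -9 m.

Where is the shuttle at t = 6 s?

On each constant-a segment, Δv = aΔt and Δx = v₀Δt + ½aΔt²; chain segment to segment.
0–1 s: v starts 5 m/s; Δx = 5·1 + ½·-6·1² = 2 m; v ends -1 m/s.
1–4 s: v starts -1 m/s; Δx = -1·3 + ½·1·3² = 1.5 m; v ends 2 m/s.
4–6 s: v starts 2 m/s; Δx = 2·2 + ½·-9·2² = -14 m; v ends -16 m/s.
x(6) = -9 + Σ Δx = -19.5 m.

-19.5 m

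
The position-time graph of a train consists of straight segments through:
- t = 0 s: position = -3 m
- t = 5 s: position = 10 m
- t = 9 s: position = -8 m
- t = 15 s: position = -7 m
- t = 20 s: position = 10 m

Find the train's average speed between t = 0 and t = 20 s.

Average speed = (total path length)/(elapsed time); on a piecewise-linear x-t graph the path length is Σ|Δx|.
0–5 s: |Δx| = |10 − -3| = 13 m
5–9 s: |Δx| = |-8 − 10| = 18 m
9–15 s: |Δx| = |-7 − -8| = 1 m
15–20 s: |Δx| = |10 − -7| = 17 m
Total path = 49 m; average speed = 49/20 = 2.45 m/s.

2.45 m/s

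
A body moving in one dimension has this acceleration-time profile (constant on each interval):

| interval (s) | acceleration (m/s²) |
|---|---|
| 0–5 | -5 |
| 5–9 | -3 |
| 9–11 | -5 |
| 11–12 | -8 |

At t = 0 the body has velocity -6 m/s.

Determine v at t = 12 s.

Δv equals the area under the a-t graph; then v = v₀ + Δv.
0–5 s: -5 × 5 = -25 m/s
5–9 s: -3 × 4 = -12 m/s
9–11 s: -5 × 2 = -10 m/s
11–12 s: -8 × 1 = -8 m/s
Δv = -55 m/s, so v(12) = -6 + (-55) = -61 m/s.

-61 m/s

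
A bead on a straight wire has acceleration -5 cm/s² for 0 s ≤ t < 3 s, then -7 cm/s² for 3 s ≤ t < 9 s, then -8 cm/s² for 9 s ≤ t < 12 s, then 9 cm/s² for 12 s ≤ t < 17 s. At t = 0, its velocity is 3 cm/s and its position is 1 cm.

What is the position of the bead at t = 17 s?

-686 cm

On each constant-a segment, Δv = aΔt and Δx = v₀Δt + ½aΔt²; chain segment to segment.
0–3 s: v starts 3 cm/s; Δx = 3·3 + ½·-5·3² = -13.5 cm; v ends -12 cm/s.
3–9 s: v starts -12 cm/s; Δx = -12·6 + ½·-7·6² = -198 cm; v ends -54 cm/s.
9–12 s: v starts -54 cm/s; Δx = -54·3 + ½·-8·3² = -198 cm; v ends -78 cm/s.
12–17 s: v starts -78 cm/s; Δx = -78·5 + ½·9·5² = -277.5 cm; v ends -33 cm/s.
x(17) = 1 + Σ Δx = -686 cm.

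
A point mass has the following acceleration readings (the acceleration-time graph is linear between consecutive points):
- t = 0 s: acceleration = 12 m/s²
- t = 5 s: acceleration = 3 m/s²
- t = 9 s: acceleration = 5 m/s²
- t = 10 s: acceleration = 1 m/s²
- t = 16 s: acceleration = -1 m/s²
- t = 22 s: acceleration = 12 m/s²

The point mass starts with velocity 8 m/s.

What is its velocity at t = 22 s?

97.5 m/s

Δv equals the area under the a-t graph; then v = v₀ + Δv.
0–5 s: ½(12 + 3)(5) = 37.5 m/s
5–9 s: ½(3 + 5)(4) = 16 m/s
9–10 s: ½(5 + 1)(1) = 3 m/s
10–16 s: ½(1 + -1)(6) = 0 m/s
16–22 s: ½(-1 + 12)(6) = 33 m/s
Δv = 89.5 m/s, so v(22) = 8 + (89.5) = 97.5 m/s.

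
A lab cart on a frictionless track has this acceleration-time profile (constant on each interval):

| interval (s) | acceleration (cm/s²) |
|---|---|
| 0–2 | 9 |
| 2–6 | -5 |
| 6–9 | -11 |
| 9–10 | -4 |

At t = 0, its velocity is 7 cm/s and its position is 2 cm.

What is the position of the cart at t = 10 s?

29.5 cm

On each constant-a segment, Δv = aΔt and Δx = v₀Δt + ½aΔt²; chain segment to segment.
0–2 s: v starts 7 cm/s; Δx = 7·2 + ½·9·2² = 32 cm; v ends 25 cm/s.
2–6 s: v starts 25 cm/s; Δx = 25·4 + ½·-5·4² = 60 cm; v ends 5 cm/s.
6–9 s: v starts 5 cm/s; Δx = 5·3 + ½·-11·3² = -34.5 cm; v ends -28 cm/s.
9–10 s: v starts -28 cm/s; Δx = -28·1 + ½·-4·1² = -30 cm; v ends -32 cm/s.
x(10) = 2 + Σ Δx = 29.5 cm.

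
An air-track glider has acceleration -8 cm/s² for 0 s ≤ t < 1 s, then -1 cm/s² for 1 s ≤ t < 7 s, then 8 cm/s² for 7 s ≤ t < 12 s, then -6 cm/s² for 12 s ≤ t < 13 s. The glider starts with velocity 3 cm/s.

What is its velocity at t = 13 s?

23 cm/s

Δv equals the area under the a-t graph; then v = v₀ + Δv.
0–1 s: -8 × 1 = -8 cm/s
1–7 s: -1 × 6 = -6 cm/s
7–12 s: 8 × 5 = 40 cm/s
12–13 s: -6 × 1 = -6 cm/s
Δv = 20 cm/s, so v(13) = 3 + (20) = 23 cm/s.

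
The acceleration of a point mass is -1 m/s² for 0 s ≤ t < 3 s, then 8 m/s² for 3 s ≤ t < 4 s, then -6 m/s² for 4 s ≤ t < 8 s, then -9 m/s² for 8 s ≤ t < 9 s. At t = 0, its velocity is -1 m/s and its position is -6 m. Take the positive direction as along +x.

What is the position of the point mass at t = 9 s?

-70 m

On each constant-a segment, Δv = aΔt and Δx = v₀Δt + ½aΔt²; chain segment to segment.
0–3 s: v starts -1 m/s; Δx = -1·3 + ½·-1·3² = -7.5 m; v ends -4 m/s.
3–4 s: v starts -4 m/s; Δx = -4·1 + ½·8·1² = 0 m; v ends 4 m/s.
4–8 s: v starts 4 m/s; Δx = 4·4 + ½·-6·4² = -32 m; v ends -20 m/s.
8–9 s: v starts -20 m/s; Δx = -20·1 + ½·-9·1² = -24.5 m; v ends -29 m/s.
x(9) = -6 + Σ Δx = -70 m.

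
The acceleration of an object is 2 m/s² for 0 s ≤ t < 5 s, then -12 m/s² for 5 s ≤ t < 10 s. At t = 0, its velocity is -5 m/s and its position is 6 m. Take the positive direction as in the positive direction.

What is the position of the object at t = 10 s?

-119 m

On each constant-a segment, Δv = aΔt and Δx = v₀Δt + ½aΔt²; chain segment to segment.
0–5 s: v starts -5 m/s; Δx = -5·5 + ½·2·5² = 0 m; v ends 5 m/s.
5–10 s: v starts 5 m/s; Δx = 5·5 + ½·-12·5² = -125 m; v ends -55 m/s.
x(10) = 6 + Σ Δx = -119 m.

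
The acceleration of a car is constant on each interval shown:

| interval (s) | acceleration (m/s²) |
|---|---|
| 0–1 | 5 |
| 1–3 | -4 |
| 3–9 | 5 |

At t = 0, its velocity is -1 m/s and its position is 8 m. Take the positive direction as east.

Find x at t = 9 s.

75.5 m

On each constant-a segment, Δv = aΔt and Δx = v₀Δt + ½aΔt²; chain segment to segment.
0–1 s: v starts -1 m/s; Δx = -1·1 + ½·5·1² = 1.5 m; v ends 4 m/s.
1–3 s: v starts 4 m/s; Δx = 4·2 + ½·-4·2² = 0 m; v ends -4 m/s.
3–9 s: v starts -4 m/s; Δx = -4·6 + ½·5·6² = 66 m; v ends 26 m/s.
x(9) = 8 + Σ Δx = 75.5 m.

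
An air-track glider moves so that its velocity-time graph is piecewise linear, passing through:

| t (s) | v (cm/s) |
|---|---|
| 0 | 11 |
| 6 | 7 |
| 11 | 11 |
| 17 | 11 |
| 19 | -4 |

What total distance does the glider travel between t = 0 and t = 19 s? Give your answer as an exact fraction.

Total distance travelled is ∫|v| dt — sum the magnitudes of each area piece.
0–6 s: |½(11 + 7)(6)| = 54 cm
6–11 s: |½(7 + 11)(5)| = 45 cm
11–17 s: |11| × 6 = 66 cm
17–19 s: v = 0 at t = 277/15 s; triangle areas 121/15 + 16/15 = 137/15 cm
Total distance = 2612/15 cm

2612/15 cm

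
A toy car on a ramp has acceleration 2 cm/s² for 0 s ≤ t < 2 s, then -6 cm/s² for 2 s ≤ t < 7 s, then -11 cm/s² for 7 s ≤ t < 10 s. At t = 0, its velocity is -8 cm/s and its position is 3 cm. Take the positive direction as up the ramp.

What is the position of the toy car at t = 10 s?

-255.5 cm

On each constant-a segment, Δv = aΔt and Δx = v₀Δt + ½aΔt²; chain segment to segment.
0–2 s: v starts -8 cm/s; Δx = -8·2 + ½·2·2² = -12 cm; v ends -4 cm/s.
2–7 s: v starts -4 cm/s; Δx = -4·5 + ½·-6·5² = -95 cm; v ends -34 cm/s.
7–10 s: v starts -34 cm/s; Δx = -34·3 + ½·-11·3² = -151.5 cm; v ends -67 cm/s.
x(10) = 3 + Σ Δx = -255.5 cm.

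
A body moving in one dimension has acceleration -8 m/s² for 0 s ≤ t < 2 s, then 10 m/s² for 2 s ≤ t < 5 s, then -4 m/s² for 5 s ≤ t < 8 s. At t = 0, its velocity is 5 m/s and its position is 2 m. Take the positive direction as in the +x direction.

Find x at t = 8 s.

On each constant-a segment, Δv = aΔt and Δx = v₀Δt + ½aΔt²; chain segment to segment.
0–2 s: v starts 5 m/s; Δx = 5·2 + ½·-8·2² = -6 m; v ends -11 m/s.
2–5 s: v starts -11 m/s; Δx = -11·3 + ½·10·3² = 12 m; v ends 19 m/s.
5–8 s: v starts 19 m/s; Δx = 19·3 + ½·-4·3² = 39 m; v ends 7 m/s.
x(8) = 2 + Σ Δx = 47 m.

47 m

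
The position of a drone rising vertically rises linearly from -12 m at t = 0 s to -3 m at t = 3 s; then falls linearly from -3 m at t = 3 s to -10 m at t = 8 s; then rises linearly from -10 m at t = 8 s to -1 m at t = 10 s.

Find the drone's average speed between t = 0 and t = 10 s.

Average speed = (total path length)/(elapsed time); on a piecewise-linear x-t graph the path length is Σ|Δx|.
0–3 s: |Δx| = |-3 − -12| = 9 m
3–8 s: |Δx| = |-10 − -3| = 7 m
8–10 s: |Δx| = |-1 − -10| = 9 m
Total path = 25 m; average speed = 25/10 = 2.5 m/s.

2.5 m/s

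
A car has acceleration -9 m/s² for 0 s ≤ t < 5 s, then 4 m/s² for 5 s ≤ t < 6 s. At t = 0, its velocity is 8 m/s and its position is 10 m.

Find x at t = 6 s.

On each constant-a segment, Δv = aΔt and Δx = v₀Δt + ½aΔt²; chain segment to segment.
0–5 s: v starts 8 m/s; Δx = 8·5 + ½·-9·5² = -72.5 m; v ends -37 m/s.
5–6 s: v starts -37 m/s; Δx = -37·1 + ½·4·1² = -35 m; v ends -33 m/s.
x(6) = 10 + Σ Δx = -97.5 m.

-97.5 m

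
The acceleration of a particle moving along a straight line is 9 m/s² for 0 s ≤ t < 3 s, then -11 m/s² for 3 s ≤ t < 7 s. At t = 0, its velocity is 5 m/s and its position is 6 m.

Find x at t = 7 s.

101.5 m

On each constant-a segment, Δv = aΔt and Δx = v₀Δt + ½aΔt²; chain segment to segment.
0–3 s: v starts 5 m/s; Δx = 5·3 + ½·9·3² = 55.5 m; v ends 32 m/s.
3–7 s: v starts 32 m/s; Δx = 32·4 + ½·-11·4² = 40 m; v ends -12 m/s.
x(7) = 6 + Σ Δx = 101.5 m.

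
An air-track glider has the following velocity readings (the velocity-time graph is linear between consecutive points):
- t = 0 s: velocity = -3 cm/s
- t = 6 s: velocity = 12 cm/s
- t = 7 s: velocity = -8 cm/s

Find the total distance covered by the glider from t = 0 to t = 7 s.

35.8 cm

Distance (not displacement) is the total path length: add the absolute areas under v-t.
0–6 s: v = 0 at t = 1.2 s; triangle areas 1.8 + 28.8 = 30.6 cm
6–7 s: v = 0 at t = 6.6 s; triangle areas 3.6 + 1.6 = 5.2 cm
Total distance = 35.8 cm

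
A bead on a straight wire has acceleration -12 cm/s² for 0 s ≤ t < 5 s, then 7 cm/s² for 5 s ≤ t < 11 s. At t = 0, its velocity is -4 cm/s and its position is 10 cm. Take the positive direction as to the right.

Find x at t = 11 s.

On each constant-a segment, Δv = aΔt and Δx = v₀Δt + ½aΔt²; chain segment to segment.
0–5 s: v starts -4 cm/s; Δx = -4·5 + ½·-12·5² = -170 cm; v ends -64 cm/s.
5–11 s: v starts -64 cm/s; Δx = -64·6 + ½·7·6² = -258 cm; v ends -22 cm/s.
x(11) = 10 + Σ Δx = -418 cm.

-418 cm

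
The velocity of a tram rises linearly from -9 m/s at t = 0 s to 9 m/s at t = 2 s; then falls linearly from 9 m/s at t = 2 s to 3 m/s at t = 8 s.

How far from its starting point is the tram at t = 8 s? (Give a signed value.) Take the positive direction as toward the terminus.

Net displacement equals the area under the velocity-time graph (areas below the axis count negative).
0–2 s: ½(-9 + 9)(2) = 0 m
2–8 s: ½(9 + 3)(6) = 36 m
Net displacement = 36 m

36 m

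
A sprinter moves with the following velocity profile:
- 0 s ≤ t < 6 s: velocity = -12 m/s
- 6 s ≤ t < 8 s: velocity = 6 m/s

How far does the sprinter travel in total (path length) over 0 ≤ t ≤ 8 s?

84 m

Total distance travelled is ∫|v| dt — sum the magnitudes of each area piece.
0–6 s: |-12| × 6 = 72 m
6–8 s: |6| × 2 = 12 m
Total distance = 84 m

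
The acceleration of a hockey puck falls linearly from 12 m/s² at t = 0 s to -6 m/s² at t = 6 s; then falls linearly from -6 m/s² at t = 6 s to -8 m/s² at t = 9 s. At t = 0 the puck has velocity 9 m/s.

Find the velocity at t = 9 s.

6 m/s

Δv equals the area under the a-t graph; then v = v₀ + Δv.
0–6 s: ½(12 + -6)(6) = 18 m/s
6–9 s: ½(-6 + -8)(3) = -21 m/s
Δv = -3 m/s, so v(9) = 9 + (-3) = 6 m/s.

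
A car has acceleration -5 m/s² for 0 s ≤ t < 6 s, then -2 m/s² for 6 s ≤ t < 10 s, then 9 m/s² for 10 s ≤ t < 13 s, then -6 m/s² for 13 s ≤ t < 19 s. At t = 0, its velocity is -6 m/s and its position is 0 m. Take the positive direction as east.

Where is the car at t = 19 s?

On each constant-a segment, Δv = aΔt and Δx = v₀Δt + ½aΔt²; chain segment to segment.
0–6 s: v starts -6 m/s; Δx = -6·6 + ½·-5·6² = -126 m; v ends -36 m/s.
6–10 s: v starts -36 m/s; Δx = -36·4 + ½·-2·4² = -160 m; v ends -44 m/s.
10–13 s: v starts -44 m/s; Δx = -44·3 + ½·9·3² = -91.5 m; v ends -17 m/s.
13–19 s: v starts -17 m/s; Δx = -17·6 + ½·-6·6² = -210 m; v ends -53 m/s.
x(19) = 0 + Σ Δx = -587.5 m.

-587.5 m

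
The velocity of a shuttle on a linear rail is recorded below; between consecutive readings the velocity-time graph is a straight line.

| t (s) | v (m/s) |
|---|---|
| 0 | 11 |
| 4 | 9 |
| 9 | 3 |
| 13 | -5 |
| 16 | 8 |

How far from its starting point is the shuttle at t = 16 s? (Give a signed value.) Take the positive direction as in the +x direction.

Net displacement equals the area under the velocity-time graph (areas below the axis count negative).
0–4 s: ½(11 + 9)(4) = 40 m
4–9 s: ½(9 + 3)(5) = 30 m
9–13 s: ½(3 + -5)(4) = -4 m
13–16 s: ½(-5 + 8)(3) = 4.5 m
Net displacement = 70.5 m

70.5 m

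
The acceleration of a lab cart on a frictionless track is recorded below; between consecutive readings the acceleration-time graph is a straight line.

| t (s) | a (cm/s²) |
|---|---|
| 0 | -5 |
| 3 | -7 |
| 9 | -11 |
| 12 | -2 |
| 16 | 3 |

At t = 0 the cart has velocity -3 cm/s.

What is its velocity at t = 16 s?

-92.5 cm/s

Δv equals the area under the a-t graph; then v = v₀ + Δv.
0–3 s: ½(-5 + -7)(3) = -18 cm/s
3–9 s: ½(-7 + -11)(6) = -54 cm/s
9–12 s: ½(-11 + -2)(3) = -19.5 cm/s
12–16 s: ½(-2 + 3)(4) = 2 cm/s
Δv = -89.5 cm/s, so v(16) = -3 + (-89.5) = -92.5 cm/s.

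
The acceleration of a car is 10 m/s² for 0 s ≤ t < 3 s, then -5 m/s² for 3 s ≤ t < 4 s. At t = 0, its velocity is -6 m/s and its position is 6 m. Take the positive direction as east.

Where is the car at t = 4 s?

On each constant-a segment, Δv = aΔt and Δx = v₀Δt + ½aΔt²; chain segment to segment.
0–3 s: v starts -6 m/s; Δx = -6·3 + ½·10·3² = 27 m; v ends 24 m/s.
3–4 s: v starts 24 m/s; Δx = 24·1 + ½·-5·1² = 21.5 m; v ends 19 m/s.
x(4) = 6 + Σ Δx = 54.5 m.

54.5 m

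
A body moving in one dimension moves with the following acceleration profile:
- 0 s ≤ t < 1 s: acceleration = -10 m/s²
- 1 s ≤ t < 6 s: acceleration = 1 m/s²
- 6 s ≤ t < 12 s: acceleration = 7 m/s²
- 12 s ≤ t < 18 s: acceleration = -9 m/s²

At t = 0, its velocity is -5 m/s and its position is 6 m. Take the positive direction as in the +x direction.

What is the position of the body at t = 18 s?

On each constant-a segment, Δv = aΔt and Δx = v₀Δt + ½aΔt²; chain segment to segment.
0–1 s: v starts -5 m/s; Δx = -5·1 + ½·-10·1² = -10 m; v ends -15 m/s.
1–6 s: v starts -15 m/s; Δx = -15·5 + ½·1·5² = -62.5 m; v ends -10 m/s.
6–12 s: v starts -10 m/s; Δx = -10·6 + ½·7·6² = 66 m; v ends 32 m/s.
12–18 s: v starts 32 m/s; Δx = 32·6 + ½·-9·6² = 30 m; v ends -22 m/s.
x(18) = 6 + Σ Δx = 29.5 m.

29.5 m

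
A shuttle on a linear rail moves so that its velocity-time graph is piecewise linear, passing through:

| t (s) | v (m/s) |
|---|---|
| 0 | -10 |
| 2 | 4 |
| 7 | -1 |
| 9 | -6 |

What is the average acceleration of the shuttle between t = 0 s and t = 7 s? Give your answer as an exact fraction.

Average acceleration = Δv/Δt = (-1 − -10)/(7 − 0) = 9/7 m/s².

9/7 m/s²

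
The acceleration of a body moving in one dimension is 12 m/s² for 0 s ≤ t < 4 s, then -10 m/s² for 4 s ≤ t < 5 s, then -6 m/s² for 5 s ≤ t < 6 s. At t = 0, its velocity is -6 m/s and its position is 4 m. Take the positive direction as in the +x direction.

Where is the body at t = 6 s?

142 m

On each constant-a segment, Δv = aΔt and Δx = v₀Δt + ½aΔt²; chain segment to segment.
0–4 s: v starts -6 m/s; Δx = -6·4 + ½·12·4² = 72 m; v ends 42 m/s.
4–5 s: v starts 42 m/s; Δx = 42·1 + ½·-10·1² = 37 m; v ends 32 m/s.
5–6 s: v starts 32 m/s; Δx = 32·1 + ½·-6·1² = 29 m; v ends 26 m/s.
x(6) = 4 + Σ Δx = 142 m.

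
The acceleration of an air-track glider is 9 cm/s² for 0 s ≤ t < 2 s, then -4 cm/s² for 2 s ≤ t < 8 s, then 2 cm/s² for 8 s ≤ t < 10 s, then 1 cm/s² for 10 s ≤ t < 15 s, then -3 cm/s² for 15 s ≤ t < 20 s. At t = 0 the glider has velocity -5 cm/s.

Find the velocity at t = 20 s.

-17 cm/s

Δv equals the area under the a-t graph; then v = v₀ + Δv.
0–2 s: 9 × 2 = 18 cm/s
2–8 s: -4 × 6 = -24 cm/s
8–10 s: 2 × 2 = 4 cm/s
10–15 s: 1 × 5 = 5 cm/s
15–20 s: -3 × 5 = -15 cm/s
Δv = -12 cm/s, so v(20) = -5 + (-12) = -17 cm/s.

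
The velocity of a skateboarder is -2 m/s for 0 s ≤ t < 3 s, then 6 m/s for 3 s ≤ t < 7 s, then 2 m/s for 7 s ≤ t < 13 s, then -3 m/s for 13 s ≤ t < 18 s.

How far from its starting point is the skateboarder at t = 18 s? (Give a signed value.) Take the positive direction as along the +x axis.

Displacement is the signed area under the v-t curve.
0–3 s: -2 × 3 = -6 m
3–7 s: 6 × 4 = 24 m
7–13 s: 2 × 6 = 12 m
13–18 s: -3 × 5 = -15 m
Net displacement = 15 m

15 m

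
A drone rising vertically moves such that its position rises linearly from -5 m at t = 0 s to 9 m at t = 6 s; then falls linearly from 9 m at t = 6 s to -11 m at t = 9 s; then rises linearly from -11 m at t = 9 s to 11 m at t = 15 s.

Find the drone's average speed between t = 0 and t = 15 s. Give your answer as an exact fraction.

56/15 m/s

Average speed = (total path length)/(elapsed time); on a piecewise-linear x-t graph the path length is Σ|Δx|.
0–6 s: |Δx| = |9 − -5| = 14 m
6–9 s: |Δx| = |-11 − 9| = 20 m
9–15 s: |Δx| = |11 − -11| = 22 m
Total path = 56 m; average speed = 56/15 = 56/15 m/s.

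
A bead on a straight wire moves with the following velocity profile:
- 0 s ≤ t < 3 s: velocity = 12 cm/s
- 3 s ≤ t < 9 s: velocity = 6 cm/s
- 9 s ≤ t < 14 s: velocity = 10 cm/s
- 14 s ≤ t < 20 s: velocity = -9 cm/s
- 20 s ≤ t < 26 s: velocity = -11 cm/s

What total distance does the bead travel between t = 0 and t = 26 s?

242 cm

Distance (not displacement) is the total path length: add the absolute areas under v-t.
0–3 s: |12| × 3 = 36 cm
3–9 s: |6| × 6 = 36 cm
9–14 s: |10| × 5 = 50 cm
14–20 s: |-9| × 6 = 54 cm
20–26 s: |-11| × 6 = 66 cm
Total distance = 242 cm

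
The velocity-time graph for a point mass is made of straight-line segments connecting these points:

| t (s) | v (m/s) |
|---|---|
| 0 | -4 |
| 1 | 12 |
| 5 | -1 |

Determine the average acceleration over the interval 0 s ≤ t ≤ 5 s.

0.6 m/s²

Average acceleration = Δv/Δt = (-1 − -4)/(5 − 0) = 0.6 m/s².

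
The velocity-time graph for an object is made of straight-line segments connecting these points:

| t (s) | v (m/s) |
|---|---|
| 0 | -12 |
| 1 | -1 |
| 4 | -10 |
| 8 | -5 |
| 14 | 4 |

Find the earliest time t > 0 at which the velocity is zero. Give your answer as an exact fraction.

t = 34/3 s

v changes sign on 8–14 s (from -5 to 4); the graph is linear there, so v = 0 at t = 8 + (5)·(14 − 8)/(4 − -5) = 34/3 s.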